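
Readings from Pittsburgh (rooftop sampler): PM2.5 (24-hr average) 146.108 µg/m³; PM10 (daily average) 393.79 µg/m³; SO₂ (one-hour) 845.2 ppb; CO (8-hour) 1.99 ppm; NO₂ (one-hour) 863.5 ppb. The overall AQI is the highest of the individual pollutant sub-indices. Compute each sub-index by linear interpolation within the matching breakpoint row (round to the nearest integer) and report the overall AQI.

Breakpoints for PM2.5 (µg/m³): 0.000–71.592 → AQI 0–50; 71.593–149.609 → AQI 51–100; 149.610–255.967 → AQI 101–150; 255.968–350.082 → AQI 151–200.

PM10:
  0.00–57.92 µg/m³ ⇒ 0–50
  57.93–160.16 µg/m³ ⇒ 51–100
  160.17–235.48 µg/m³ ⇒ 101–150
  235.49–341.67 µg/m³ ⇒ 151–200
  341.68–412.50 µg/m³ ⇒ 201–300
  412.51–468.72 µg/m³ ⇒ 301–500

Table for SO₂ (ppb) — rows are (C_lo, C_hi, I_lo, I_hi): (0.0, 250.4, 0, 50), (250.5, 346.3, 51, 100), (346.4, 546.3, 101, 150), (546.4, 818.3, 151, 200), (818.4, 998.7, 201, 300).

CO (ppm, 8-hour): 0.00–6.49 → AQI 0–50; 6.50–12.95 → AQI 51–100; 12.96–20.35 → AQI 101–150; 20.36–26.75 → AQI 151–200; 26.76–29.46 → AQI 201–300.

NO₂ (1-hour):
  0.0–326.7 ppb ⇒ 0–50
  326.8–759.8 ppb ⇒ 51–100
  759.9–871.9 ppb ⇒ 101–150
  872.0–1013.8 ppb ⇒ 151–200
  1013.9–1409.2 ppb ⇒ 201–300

274

PM2.5: row 71.593–149.609 (AQI 51–100). (100−51)·(146.108−71.593)/(149.609−71.593) + 51 = 49·74.515/78.016 + 51 ≈ 97.80 → 98.
PM10: row 341.68–412.50 (AQI 201–300). (300−201)·(393.79−341.68)/(412.50−341.68) + 201 = 99·52.11/70.82 + 201 ≈ 273.85 → 274.
SO₂: 845.2 ∈ [818.4, 998.7] ↔ index [201, 300].
201 + (845.2−818.4)·(300−201)/(998.7−818.4) = 201 + 26.8·99/180.3 ≈ 215.72, so AQI = 216.
CO 1.99: bracket 0.00–6.49 → index 0–50; slope 50/6.49, offset 1.99.
AQI = 0 + 50/6.49·1.99 ≈ 15.33 ⇒ 15.
NO₂: row 759.9–871.9 (AQI 101–150). (150−101)·(863.5−759.9)/(871.9−759.9) + 101 = 49·103.6/112.0 + 101 ≈ 146.33 → 146.
Sub-indices: PM2.5→98, PM10→274, SO₂→216, CO→15, NO₂→146. Overall AQI = max = 274; dominant pollutant is PM10.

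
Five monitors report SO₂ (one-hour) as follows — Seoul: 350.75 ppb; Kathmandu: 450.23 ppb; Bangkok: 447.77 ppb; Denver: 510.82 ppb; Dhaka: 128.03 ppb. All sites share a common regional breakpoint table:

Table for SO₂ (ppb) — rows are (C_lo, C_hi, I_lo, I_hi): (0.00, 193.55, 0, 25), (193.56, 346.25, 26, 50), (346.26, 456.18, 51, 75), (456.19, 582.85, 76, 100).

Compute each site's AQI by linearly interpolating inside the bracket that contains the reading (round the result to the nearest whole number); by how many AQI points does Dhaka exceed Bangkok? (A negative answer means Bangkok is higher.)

Seoul: 350.75 lies in 346.26–456.18, so I_lo=51, I_hi=75, C_lo=346.26, C_hi=456.18.
(75−51)/(456.18−346.26) × (350.75−346.26) + 51 = 24/109.92 × 4.49 + 51 ≈ 51.98 → 52.
Kathmandu: 450.23 lies in 346.26–456.18, so I_lo=51, I_hi=75, C_lo=346.26, C_hi=456.18.
(75−51)/(456.18−346.26) × (450.23−346.26) + 51 = 24/109.92 × 103.97 + 51 ≈ 73.70 → 74.
Bangkok: row 346.26–456.18 (AQI 51–75). (75−51)·(447.77−346.26)/(456.18−346.26) + 51 = 24·101.51/109.92 + 51 ≈ 73.16 → 73.
Denver: 510.82 ∈ [456.19, 582.85] ↔ index [76, 100].
76 + (510.82−456.19)·(100−76)/(582.85−456.19) = 76 + 54.63·24/126.66 ≈ 86.35, so AQI = 86.
Dhaka: 128.03 ∈ [0.00, 193.55] ↔ index [0, 25].
0 + (128.03−0.00)·(25−0)/(193.55−0.00) = 0 + 128.03·25/193.55 ≈ 16.54, so AQI = 17.
AQIs: Seoul=52, Kathmandu=74, Bangkok=73, Denver=86, Dhaka=17. Dhaka (17) − Bangkok (73) = -56.

-56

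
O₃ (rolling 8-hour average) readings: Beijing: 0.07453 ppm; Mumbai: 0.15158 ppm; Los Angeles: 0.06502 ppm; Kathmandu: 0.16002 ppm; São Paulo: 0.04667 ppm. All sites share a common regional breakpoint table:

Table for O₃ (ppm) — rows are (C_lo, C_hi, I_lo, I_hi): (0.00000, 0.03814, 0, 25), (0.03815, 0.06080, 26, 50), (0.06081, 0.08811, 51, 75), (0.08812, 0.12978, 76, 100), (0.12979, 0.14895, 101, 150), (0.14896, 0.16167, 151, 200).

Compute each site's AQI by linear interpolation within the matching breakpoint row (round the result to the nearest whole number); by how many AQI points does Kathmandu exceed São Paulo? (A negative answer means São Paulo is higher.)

159

Beijing 0.07453: bracket 0.06081–0.08811 → index 51–75; slope 24/0.02730, offset 0.01372.
AQI = 51 + 24/0.02730·0.01372 ≈ 63.06 ⇒ 63.
Mumbai: 0.15158 ∈ [0.14896, 0.16167] ↔ index [151, 200].
151 + (0.15158−0.14896)·(200−151)/(0.16167−0.14896) = 151 + 0.00262·49/0.01271 ≈ 161.10, so AQI = 161.
Los Angeles: 0.06502 ∈ [0.06081, 0.08811] ↔ index [51, 75].
51 + (0.06502−0.06081)·(75−51)/(0.08811−0.06081) = 51 + 0.00421·24/0.02730 ≈ 54.70, so AQI = 55.
Kathmandu: 0.16002 ∈ [0.14896, 0.16167] ↔ index [151, 200].
151 + (0.16002−0.14896)·(200−151)/(0.16167−0.14896) = 151 + 0.01106·49/0.01271 ≈ 193.64, so AQI = 194.
São Paulo: row 0.03815–0.06080 (AQI 26–50). (50−26)·(0.04667−0.03815)/(0.06080−0.03815) + 26 = 24·0.00852/0.02265 + 26 ≈ 35.03 → 35.
AQIs: Beijing=63, Mumbai=161, Los Angeles=55, Kathmandu=194, São Paulo=35. Kathmandu (194) − São Paulo (35) = 159.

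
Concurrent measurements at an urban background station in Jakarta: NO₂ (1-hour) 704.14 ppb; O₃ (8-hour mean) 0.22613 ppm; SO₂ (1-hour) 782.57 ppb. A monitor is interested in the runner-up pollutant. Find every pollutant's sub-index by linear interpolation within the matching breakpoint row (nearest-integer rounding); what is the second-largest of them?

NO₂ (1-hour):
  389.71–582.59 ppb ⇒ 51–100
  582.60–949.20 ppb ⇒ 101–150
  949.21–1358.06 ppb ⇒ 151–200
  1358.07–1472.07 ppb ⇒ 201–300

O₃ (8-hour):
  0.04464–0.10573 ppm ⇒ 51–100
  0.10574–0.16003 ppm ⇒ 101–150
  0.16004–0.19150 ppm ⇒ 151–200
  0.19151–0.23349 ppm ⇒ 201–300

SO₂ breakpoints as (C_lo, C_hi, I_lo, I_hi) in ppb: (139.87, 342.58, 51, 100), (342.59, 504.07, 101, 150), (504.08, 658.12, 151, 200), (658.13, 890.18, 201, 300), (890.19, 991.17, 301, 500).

NO₂: 704.14 lies in 582.60–949.20, so I_lo=101, I_hi=150, C_lo=582.60, C_hi=949.20.
(150−101)/(949.20−582.60) × (704.14−582.60) + 101 = 49/366.60 × 121.54 + 101 ≈ 117.25 → 117.
O₃: row 0.19151–0.23349 (AQI 201–300). (300−201)·(0.22613−0.19151)/(0.23349−0.19151) + 201 = 99·0.03462/0.04198 + 201 ≈ 282.64 → 283.
SO₂: row 658.13–890.18 (AQI 201–300). (300−201)·(782.57−658.13)/(890.18−658.13) + 201 = 99·124.44/232.05 + 201 ≈ 254.09 → 254.
Sub-indices: NO₂→117, O₃→283, SO₂→254. Ranked high→low: 283, 254, 117. Second-highest sub-index = 254.

254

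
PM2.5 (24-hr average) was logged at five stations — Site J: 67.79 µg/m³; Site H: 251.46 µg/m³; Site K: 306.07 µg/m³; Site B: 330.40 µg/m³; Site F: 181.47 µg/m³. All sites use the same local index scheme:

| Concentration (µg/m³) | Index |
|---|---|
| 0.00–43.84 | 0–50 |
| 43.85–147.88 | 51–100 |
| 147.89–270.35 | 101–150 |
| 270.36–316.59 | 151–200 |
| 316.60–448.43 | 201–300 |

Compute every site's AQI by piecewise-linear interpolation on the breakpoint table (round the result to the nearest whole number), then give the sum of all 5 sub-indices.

Site J: row 43.85–147.88 (AQI 51–100). (100−51)·(67.79−43.85)/(147.88−43.85) + 51 = 49·23.94/104.03 + 51 ≈ 62.28 → 62.
Site H: 251.46 ∈ [147.89, 270.35] ↔ index [101, 150].
101 + (251.46−147.89)·(150−101)/(270.35−147.89) = 101 + 103.57·49/122.46 ≈ 142.44, so AQI = 142.
Site K: 306.07 ∈ [270.36, 316.59] ↔ index [151, 200].
151 + (306.07−270.36)·(200−151)/(316.59−270.36) = 151 + 35.71·49/46.23 ≈ 188.85, so AQI = 189.
Site B: 330.40 lies in 316.60–448.43, so I_lo=201, I_hi=300, C_lo=316.60, C_hi=448.43.
(300−201)/(448.43−316.60) × (330.40−316.60) + 201 = 99/131.83 × 13.80 + 201 ≈ 211.36 → 211.
Site F: row 147.89–270.35 (AQI 101–150). (150−101)·(181.47−147.89)/(270.35−147.89) + 101 = 49·33.58/122.46 + 101 ≈ 114.44 → 114.
AQIs: Site J=62, Site H=142, Site K=189, Site B=211, Site F=114. Sum = 62 + 142 + 189 + 211 + 114 = 718.

718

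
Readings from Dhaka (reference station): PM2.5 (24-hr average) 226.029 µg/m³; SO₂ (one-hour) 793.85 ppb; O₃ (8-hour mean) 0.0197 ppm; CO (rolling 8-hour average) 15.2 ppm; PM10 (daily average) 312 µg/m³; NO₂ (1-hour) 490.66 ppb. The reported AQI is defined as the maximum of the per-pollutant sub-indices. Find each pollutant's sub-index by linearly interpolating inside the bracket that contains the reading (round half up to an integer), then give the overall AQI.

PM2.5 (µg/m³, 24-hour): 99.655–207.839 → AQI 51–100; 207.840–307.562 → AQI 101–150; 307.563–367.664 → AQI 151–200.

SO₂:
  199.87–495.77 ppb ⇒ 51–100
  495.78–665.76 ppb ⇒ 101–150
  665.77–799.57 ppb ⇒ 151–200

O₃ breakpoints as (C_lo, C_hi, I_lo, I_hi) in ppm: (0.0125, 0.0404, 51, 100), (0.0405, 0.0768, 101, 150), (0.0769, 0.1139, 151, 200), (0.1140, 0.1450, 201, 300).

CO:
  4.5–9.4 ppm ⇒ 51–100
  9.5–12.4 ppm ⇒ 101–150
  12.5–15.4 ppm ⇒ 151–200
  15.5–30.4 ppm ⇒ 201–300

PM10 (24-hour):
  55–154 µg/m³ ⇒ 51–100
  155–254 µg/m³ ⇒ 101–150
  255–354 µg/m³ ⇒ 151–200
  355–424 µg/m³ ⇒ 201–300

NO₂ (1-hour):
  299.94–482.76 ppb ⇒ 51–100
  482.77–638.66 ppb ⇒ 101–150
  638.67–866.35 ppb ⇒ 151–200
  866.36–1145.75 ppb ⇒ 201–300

PM2.5 226.029: bracket 207.840–307.562 → index 101–150; slope 49/99.722, offset 18.189.
AQI = 101 + 49/99.722·18.189 ≈ 109.94 ⇒ 110.
SO₂: 793.85 ∈ [665.77, 799.57] ↔ index [151, 200].
151 + (793.85−665.77)·(200−151)/(799.57−665.77) = 151 + 128.08·49/133.80 ≈ 197.91, so AQI = 198.
O₃: 0.0197 lies in 0.0125–0.0404, so I_lo=51, I_hi=100, C_lo=0.0125, C_hi=0.0404.
(100−51)/(0.0404−0.0125) × (0.0197−0.0125) + 51 = 49/0.0279 × 0.0072 + 51 ≈ 63.65 → 64.
CO: row 12.5–15.4 (AQI 151–200). (200−151)·(15.2−12.5)/(15.4−12.5) + 151 = 49·2.7/2.9 + 151 ≈ 196.62 → 197.
PM10 312: bracket 255–354 → index 151–200; slope 49/99, offset 57.
AQI = 151 + 49/99·57 ≈ 179.21 ⇒ 179.
NO₂: 490.66 lies in 482.77–638.66, so I_lo=101, I_hi=150, C_lo=482.77, C_hi=638.66.
(150−101)/(638.66−482.77) × (490.66−482.77) + 101 = 49/155.89 × 7.89 + 101 ≈ 103.48 → 103.
Sub-indices: PM2.5→110, SO₂→198, O₃→64, CO→197, PM10→179, NO₂→103. Overall AQI = max = 198; dominant pollutant is SO₂.

198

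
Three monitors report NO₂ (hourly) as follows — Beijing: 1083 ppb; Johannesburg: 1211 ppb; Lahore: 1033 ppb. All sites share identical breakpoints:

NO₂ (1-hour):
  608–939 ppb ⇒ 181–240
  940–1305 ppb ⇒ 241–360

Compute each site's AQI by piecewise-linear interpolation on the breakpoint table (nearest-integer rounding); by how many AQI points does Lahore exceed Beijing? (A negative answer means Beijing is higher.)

-17

Beijing 1083: bracket 940–1305 → index 241–360; slope 119/365, offset 143.
AQI = 241 + 119/365·143 ≈ 287.62 ⇒ 288.
Johannesburg: 1211 ∈ [940, 1305] ↔ index [241, 360].
241 + (1211−940)·(360−241)/(1305−940) = 241 + 271·119/365 ≈ 329.35, so AQI = 329.
Lahore: 1033 lies in 940–1305, so I_lo=241, I_hi=360, C_lo=940, C_hi=1305.
(360−241)/(1305−940) × (1033−940) + 241 = 119/365 × 93 + 241 ≈ 271.32 → 271.
AQIs: Beijing=288, Johannesburg=329, Lahore=271. Lahore (271) − Beijing (288) = -17.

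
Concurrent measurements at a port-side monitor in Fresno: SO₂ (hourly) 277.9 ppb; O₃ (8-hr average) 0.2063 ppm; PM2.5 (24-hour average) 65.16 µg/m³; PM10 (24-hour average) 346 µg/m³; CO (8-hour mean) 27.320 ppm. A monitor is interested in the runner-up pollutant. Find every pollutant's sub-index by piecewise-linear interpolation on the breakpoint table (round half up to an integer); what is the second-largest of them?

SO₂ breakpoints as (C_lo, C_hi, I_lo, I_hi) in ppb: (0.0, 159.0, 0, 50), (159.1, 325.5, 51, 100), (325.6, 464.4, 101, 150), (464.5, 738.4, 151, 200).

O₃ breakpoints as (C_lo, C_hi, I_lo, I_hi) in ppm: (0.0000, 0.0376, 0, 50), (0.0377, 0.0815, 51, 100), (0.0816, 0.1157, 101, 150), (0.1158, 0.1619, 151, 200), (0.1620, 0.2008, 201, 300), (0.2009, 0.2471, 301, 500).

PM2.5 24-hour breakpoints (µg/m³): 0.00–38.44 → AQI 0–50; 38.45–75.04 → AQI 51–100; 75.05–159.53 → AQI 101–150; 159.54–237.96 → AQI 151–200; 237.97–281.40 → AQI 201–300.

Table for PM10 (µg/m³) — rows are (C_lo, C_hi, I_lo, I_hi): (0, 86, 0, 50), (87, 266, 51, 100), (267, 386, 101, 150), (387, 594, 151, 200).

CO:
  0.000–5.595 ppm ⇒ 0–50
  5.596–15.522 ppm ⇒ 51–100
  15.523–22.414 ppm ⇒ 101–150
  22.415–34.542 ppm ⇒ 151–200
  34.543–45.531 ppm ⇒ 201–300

SO₂: 277.9 ∈ [159.1, 325.5] ↔ index [51, 100].
51 + (277.9−159.1)·(100−51)/(325.5−159.1) = 51 + 118.8·49/166.4 ≈ 85.98, so AQI = 86.
O₃: 0.2063 lies in 0.2009–0.2471, so I_lo=301, I_hi=500, C_lo=0.2009, C_hi=0.2471.
(500−301)/(0.2471−0.2009) × (0.2063−0.2009) + 301 = 199/0.0462 × 0.0054 + 301 ≈ 324.26 → 324.
PM2.5: row 38.45–75.04 (AQI 51–100). (100−51)·(65.16−38.45)/(75.04−38.45) + 51 = 49·26.71/36.59 + 51 ≈ 86.77 → 87.
PM10 346: bracket 267–386 → index 101–150; slope 49/119, offset 79.
AQI = 101 + 49/119·79 ≈ 133.53 ⇒ 134.
CO: row 22.415–34.542 (AQI 151–200). (200−151)·(27.320−22.415)/(34.542−22.415) + 151 = 49·4.905/12.127 + 151 ≈ 170.82 → 171.
Sub-indices: SO₂→86, O₃→324, PM2.5→87, PM10→134, CO→171. Ranked high→low: 324, 171, 134, 87, 86. Second-highest sub-index = 171.

171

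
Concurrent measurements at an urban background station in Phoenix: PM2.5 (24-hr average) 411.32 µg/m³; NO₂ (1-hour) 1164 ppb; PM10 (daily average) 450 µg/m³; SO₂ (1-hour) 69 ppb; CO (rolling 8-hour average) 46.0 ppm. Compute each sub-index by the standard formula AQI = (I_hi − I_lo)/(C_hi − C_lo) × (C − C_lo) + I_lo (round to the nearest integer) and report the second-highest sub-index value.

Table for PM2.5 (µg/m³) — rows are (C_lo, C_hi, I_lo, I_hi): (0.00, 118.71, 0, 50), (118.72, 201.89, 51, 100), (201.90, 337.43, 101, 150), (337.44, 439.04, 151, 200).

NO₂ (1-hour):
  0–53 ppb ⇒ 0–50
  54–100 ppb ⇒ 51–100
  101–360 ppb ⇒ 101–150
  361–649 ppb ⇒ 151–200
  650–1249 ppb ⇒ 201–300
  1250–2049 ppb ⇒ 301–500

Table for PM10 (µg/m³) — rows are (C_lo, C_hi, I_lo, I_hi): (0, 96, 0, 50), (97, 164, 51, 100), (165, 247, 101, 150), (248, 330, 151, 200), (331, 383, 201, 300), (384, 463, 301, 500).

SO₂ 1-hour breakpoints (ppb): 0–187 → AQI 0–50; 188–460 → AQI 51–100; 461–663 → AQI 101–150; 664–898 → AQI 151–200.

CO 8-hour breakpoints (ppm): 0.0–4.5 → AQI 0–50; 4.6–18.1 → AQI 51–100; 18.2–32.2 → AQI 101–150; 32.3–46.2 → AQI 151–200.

286

PM2.5 411.32: bracket 337.44–439.04 → index 151–200; slope 49/101.60, offset 73.88.
AQI = 151 + 49/101.60·73.88 ≈ 186.63 ⇒ 187.
NO₂: 1164 lies in 650–1249, so I_lo=201, I_hi=300, C_lo=650, C_hi=1249.
(300−201)/(1249−650) × (1164−650) + 201 = 99/599 × 514 + 201 ≈ 285.95 → 286.
PM10: row 384–463 (AQI 301–500). (500−301)·(450−384)/(463−384) + 301 = 199·66/79 + 301 ≈ 467.25 → 467.
SO₂: 69 lies in 0–187, so I_lo=0, I_hi=50, C_lo=0, C_hi=187.
(50−0)/(187−0) × (69−0) + 0 = 50/187 × 69 + 0 ≈ 18.45 → 18.
CO: row 32.3–46.2 (AQI 151–200). (200−151)·(46.0−32.3)/(46.2−32.3) + 151 = 49·13.7/13.9 + 151 ≈ 199.29 → 199.
Sub-indices: PM2.5→187, NO₂→286, PM10→467, SO₂→18, CO→199. Ranked high→low: 467, 286, 199, 187, 18. Second-highest sub-index = 286.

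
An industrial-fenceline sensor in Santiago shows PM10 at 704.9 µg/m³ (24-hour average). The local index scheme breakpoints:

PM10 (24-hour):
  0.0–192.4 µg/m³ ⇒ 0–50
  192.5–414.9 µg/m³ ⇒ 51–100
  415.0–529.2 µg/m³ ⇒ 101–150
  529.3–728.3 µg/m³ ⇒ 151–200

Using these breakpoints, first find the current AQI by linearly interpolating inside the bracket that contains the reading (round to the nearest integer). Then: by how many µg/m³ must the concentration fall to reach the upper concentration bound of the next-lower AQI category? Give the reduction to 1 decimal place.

175.7

PM10: 704.9 lies in 529.3–728.3, so I_lo=151, I_hi=200, C_lo=529.3, C_hi=728.3.
(200−151)/(728.3−529.3) × (704.9−529.3) + 151 = 49/199.0 × 175.6 + 151 ≈ 194.24 → 194.
Current AQI 194 is in the Unhealthy range (151–200). The next-lower category tops out at AQI 150, whose upper concentration bound is 529.2 µg/m³.
Reduction needed = 704.9 − 529.2 = 175.7 µg/m³.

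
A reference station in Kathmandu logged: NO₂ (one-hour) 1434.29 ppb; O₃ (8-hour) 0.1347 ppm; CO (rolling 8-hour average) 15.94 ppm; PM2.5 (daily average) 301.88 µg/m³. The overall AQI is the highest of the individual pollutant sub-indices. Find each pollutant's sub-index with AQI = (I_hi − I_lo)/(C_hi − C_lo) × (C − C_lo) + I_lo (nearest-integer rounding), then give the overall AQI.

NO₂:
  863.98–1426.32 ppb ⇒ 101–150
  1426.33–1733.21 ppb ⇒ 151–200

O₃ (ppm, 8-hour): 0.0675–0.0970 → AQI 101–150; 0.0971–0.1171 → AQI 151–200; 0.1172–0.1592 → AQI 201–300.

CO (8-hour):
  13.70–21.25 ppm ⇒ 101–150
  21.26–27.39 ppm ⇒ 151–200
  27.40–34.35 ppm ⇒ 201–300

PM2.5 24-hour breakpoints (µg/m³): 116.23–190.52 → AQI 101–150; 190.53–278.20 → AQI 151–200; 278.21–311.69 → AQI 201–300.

NO₂: 1434.29 lies in 1426.33–1733.21, so I_lo=151, I_hi=200, C_lo=1426.33, C_hi=1733.21.
(200−151)/(1733.21−1426.33) × (1434.29−1426.33) + 151 = 49/306.88 × 7.96 + 151 ≈ 152.27 → 152.
O₃: 0.1347 lies in 0.1172–0.1592, so I_lo=201, I_hi=300, C_lo=0.1172, C_hi=0.1592.
(300−201)/(0.1592−0.1172) × (0.1347−0.1172) + 201 = 99/0.0420 × 0.0175 + 201 ≈ 242.25 → 242.
CO 15.94: bracket 13.70–21.25 → index 101–150; slope 49/7.55, offset 2.24.
AQI = 101 + 49/7.55·2.24 ≈ 115.54 ⇒ 116.
PM2.5 301.88: bracket 278.21–311.69 → index 201–300; slope 99/33.48, offset 23.67.
AQI = 201 + 99/33.48·23.67 ≈ 270.99 ⇒ 271.
Sub-indices: NO₂→152, O₃→242, CO→116, PM2.5→271. Overall AQI = max = 271; dominant pollutant is PM2.5.

271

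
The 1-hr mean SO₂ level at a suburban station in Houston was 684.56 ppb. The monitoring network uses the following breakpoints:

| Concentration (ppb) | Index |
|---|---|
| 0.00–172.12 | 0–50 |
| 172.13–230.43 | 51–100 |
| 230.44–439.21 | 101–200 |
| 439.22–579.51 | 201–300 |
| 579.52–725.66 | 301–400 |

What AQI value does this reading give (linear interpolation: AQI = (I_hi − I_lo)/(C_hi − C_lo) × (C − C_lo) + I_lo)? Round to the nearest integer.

SO₂: row 579.52–725.66 (AQI 301–400). (400−301)·(684.56−579.52)/(725.66−579.52) + 301 = 99·105.04/146.14 + 301 ≈ 372.16 → 372.

372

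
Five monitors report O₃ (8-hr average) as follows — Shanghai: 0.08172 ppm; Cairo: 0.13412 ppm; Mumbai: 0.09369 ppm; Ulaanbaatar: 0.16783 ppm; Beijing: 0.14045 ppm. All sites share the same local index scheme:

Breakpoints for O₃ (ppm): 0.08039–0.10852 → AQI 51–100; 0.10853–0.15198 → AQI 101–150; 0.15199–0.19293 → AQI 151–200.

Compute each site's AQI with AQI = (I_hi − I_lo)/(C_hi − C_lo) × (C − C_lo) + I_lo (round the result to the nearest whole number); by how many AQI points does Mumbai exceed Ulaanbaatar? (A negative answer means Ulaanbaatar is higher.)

-96

Shanghai: row 0.08039–0.10852 (AQI 51–100). (100−51)·(0.08172−0.08039)/(0.10852−0.08039) + 51 = 49·0.00133/0.02813 + 51 ≈ 53.32 → 53.
Cairo: 0.13412 lies in 0.10853–0.15198, so I_lo=101, I_hi=150, C_lo=0.10853, C_hi=0.15198.
(150−101)/(0.15198−0.10853) × (0.13412−0.10853) + 101 = 49/0.04345 × 0.02559 + 101 ≈ 129.86 → 130.
Mumbai: row 0.08039–0.10852 (AQI 51–100). (100−51)·(0.09369−0.08039)/(0.10852−0.08039) + 51 = 49·0.01330/0.02813 + 51 ≈ 74.17 → 74.
Ulaanbaatar: 0.16783 ∈ [0.15199, 0.19293] ↔ index [151, 200].
151 + (0.16783−0.15199)·(200−151)/(0.19293−0.15199) = 151 + 0.01584·49/0.04094 ≈ 169.96, so AQI = 170.
Beijing: 0.14045 ∈ [0.10853, 0.15198] ↔ index [101, 150].
101 + (0.14045−0.10853)·(150−101)/(0.15198−0.10853) = 101 + 0.03192·49/0.04345 ≈ 137.00, so AQI = 137.
AQIs: Shanghai=53, Cairo=130, Mumbai=74, Ulaanbaatar=170, Beijing=137. Mumbai (74) − Ulaanbaatar (170) = -96.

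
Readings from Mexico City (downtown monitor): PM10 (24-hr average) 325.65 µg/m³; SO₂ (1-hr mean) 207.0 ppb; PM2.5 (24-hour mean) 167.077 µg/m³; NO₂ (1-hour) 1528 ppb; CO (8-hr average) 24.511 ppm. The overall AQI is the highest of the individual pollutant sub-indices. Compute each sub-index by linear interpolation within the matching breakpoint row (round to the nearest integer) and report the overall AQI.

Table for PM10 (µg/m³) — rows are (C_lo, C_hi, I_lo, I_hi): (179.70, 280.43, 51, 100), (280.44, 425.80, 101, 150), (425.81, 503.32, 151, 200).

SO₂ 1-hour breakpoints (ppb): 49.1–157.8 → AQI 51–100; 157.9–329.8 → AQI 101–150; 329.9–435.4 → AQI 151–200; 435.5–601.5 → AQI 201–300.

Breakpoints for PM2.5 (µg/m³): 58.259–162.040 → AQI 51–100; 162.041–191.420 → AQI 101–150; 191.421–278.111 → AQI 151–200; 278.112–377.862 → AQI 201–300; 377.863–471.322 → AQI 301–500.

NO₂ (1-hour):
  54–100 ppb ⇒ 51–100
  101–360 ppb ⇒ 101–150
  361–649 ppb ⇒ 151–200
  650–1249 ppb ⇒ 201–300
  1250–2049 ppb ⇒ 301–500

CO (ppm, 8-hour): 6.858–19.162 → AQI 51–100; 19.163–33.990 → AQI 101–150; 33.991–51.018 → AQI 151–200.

PM10: row 280.44–425.80 (AQI 101–150). (150−101)·(325.65−280.44)/(425.80−280.44) + 101 = 49·45.21/145.36 + 101 ≈ 116.24 → 116.
SO₂: 207.0 lies in 157.9–329.8, so I_lo=101, I_hi=150, C_lo=157.9, C_hi=329.8.
(150−101)/(329.8−157.9) × (207.0−157.9) + 101 = 49/171.9 × 49.1 + 101 ≈ 115.00 → 115.
PM2.5: row 162.041–191.420 (AQI 101–150). (150−101)·(167.077−162.041)/(191.420−162.041) + 101 = 49·5.036/29.379 + 101 ≈ 109.40 → 109.
NO₂: 1528 lies in 1250–2049, so I_lo=301, I_hi=500, C_lo=1250, C_hi=2049.
(500−301)/(2049−1250) × (1528−1250) + 301 = 199/799 × 278 + 301 ≈ 370.24 → 370.
CO: 24.511 lies in 19.163–33.990, so I_lo=101, I_hi=150, C_lo=19.163, C_hi=33.990.
(150−101)/(33.990−19.163) × (24.511−19.163) + 101 = 49/14.827 × 5.348 + 101 ≈ 118.67 → 119.
Sub-indices: PM10→116, SO₂→115, PM2.5→109, NO₂→370, CO→119. Overall AQI = max = 370; dominant pollutant is NO₂.
AQI 370: Hazardous.

370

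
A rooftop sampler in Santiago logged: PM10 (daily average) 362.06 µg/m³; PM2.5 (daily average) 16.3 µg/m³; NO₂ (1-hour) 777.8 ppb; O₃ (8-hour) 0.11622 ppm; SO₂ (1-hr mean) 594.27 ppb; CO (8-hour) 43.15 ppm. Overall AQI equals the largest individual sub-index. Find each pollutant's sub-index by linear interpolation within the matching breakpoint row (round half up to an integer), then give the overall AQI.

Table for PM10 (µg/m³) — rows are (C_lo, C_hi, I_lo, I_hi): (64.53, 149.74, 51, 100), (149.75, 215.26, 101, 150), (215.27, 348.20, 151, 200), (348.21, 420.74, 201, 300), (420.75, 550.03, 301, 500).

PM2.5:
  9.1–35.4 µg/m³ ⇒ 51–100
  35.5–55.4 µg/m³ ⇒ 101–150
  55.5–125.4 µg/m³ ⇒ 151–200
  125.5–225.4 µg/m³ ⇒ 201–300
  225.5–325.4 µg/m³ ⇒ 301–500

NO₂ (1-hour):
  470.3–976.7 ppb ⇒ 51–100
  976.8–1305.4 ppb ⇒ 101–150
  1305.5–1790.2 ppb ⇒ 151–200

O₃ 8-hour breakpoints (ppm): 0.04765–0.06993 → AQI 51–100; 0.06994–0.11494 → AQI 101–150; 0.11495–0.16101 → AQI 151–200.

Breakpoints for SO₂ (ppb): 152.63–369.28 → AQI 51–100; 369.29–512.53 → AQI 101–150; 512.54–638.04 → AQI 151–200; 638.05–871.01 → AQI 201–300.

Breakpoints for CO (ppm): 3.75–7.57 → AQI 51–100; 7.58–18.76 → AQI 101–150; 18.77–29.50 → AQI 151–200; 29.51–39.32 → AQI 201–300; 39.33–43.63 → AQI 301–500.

PM10: 362.06 ∈ [348.21, 420.74] ↔ index [201, 300].
201 + (362.06−348.21)·(300−201)/(420.74−348.21) = 201 + 13.85·99/72.53 ≈ 219.90, so AQI = 220.
PM2.5: 16.3 ∈ [9.1, 35.4] ↔ index [51, 100].
51 + (16.3−9.1)·(100−51)/(35.4−9.1) = 51 + 7.2·49/26.3 ≈ 64.41, so AQI = 64.
NO₂: 777.8 ∈ [470.3, 976.7] ↔ index [51, 100].
51 + (777.8−470.3)·(100−51)/(976.7−470.3) = 51 + 307.5·49/506.4 ≈ 80.75, so AQI = 81.
O₃: row 0.11495–0.16101 (AQI 151–200). (200−151)·(0.11622−0.11495)/(0.16101−0.11495) + 151 = 49·0.00127/0.04606 + 151 ≈ 152.35 → 152.
SO₂: 594.27 lies in 512.54–638.04, so I_lo=151, I_hi=200, C_lo=512.54, C_hi=638.04.
(200−151)/(638.04−512.54) × (594.27−512.54) + 151 = 49/125.50 × 81.73 + 151 ≈ 182.91 → 183.
CO: 43.15 ∈ [39.33, 43.63] ↔ index [301, 500].
301 + (43.15−39.33)·(500−301)/(43.63−39.33) = 301 + 3.82·199/4.30 ≈ 477.79, so AQI = 478.
Sub-indices: PM10→220, PM2.5→64, NO₂→81, O₃→152, SO₂→183, CO→478. Overall AQI = max = 478; dominant pollutant is CO.

478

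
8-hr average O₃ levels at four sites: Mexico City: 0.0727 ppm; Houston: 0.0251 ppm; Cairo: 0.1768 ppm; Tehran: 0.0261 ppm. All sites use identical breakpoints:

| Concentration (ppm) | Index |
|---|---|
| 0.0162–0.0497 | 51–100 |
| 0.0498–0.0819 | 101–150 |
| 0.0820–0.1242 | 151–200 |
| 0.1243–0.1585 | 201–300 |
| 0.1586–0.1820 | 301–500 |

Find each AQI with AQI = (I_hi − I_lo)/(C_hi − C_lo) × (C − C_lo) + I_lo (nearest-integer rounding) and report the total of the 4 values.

721

Mexico City: 0.0727 lies in 0.0498–0.0819, so I_lo=101, I_hi=150, C_lo=0.0498, C_hi=0.0819.
(150−101)/(0.0819−0.0498) × (0.0727−0.0498) + 101 = 49/0.0321 × 0.0229 + 101 ≈ 135.96 → 136.
Houston 0.0251: bracket 0.0162–0.0497 → index 51–100; slope 49/0.0335, offset 0.0089.
AQI = 51 + 49/0.0335·0.0089 ≈ 64.02 ⇒ 64.
Cairo: 0.1768 ∈ [0.1586, 0.1820] ↔ index [301, 500].
301 + (0.1768−0.1586)·(500−301)/(0.1820−0.1586) = 301 + 0.0182·199/0.0234 ≈ 455.78, so AQI = 456.
Tehran: 0.0261 ∈ [0.0162, 0.0497] ↔ index [51, 100].
51 + (0.0261−0.0162)·(100−51)/(0.0497−0.0162) = 51 + 0.0099·49/0.0335 ≈ 65.48, so AQI = 65.
AQIs: Mexico City=136, Houston=64, Cairo=456, Tehran=65. Sum = 136 + 64 + 456 + 65 = 721.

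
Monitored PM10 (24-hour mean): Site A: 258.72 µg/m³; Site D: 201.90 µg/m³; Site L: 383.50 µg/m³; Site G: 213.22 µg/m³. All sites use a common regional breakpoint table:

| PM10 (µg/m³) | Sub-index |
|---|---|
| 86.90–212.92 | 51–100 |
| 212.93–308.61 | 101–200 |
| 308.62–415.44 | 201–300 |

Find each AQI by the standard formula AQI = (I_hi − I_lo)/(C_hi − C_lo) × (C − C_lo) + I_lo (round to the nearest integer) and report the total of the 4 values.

Site A: 258.72 ∈ [212.93, 308.61] ↔ index [101, 200].
101 + (258.72−212.93)·(200−101)/(308.61−212.93) = 101 + 45.79·99/95.68 ≈ 148.38, so AQI = 148.
Site D: 201.90 lies in 86.90–212.92, so I_lo=51, I_hi=100, C_lo=86.90, C_hi=212.92.
(100−51)/(212.92−86.90) × (201.90−86.90) + 51 = 49/126.02 × 115.00 + 51 ≈ 95.72 → 96.
Site L: 383.50 lies in 308.62–415.44, so I_lo=201, I_hi=300, C_lo=308.62, C_hi=415.44.
(300−201)/(415.44−308.62) × (383.50−308.62) + 201 = 99/106.82 × 74.88 + 201 ≈ 270.40 → 270.
Site G: 213.22 ∈ [212.93, 308.61] ↔ index [101, 200].
101 + (213.22−212.93)·(200−101)/(308.61−212.93) = 101 + 0.29·99/95.68 ≈ 101.30, so AQI = 101.
AQIs: Site A=148, Site D=96, Site L=270, Site G=101. Sum = 148 + 96 + 270 + 101 = 615.

615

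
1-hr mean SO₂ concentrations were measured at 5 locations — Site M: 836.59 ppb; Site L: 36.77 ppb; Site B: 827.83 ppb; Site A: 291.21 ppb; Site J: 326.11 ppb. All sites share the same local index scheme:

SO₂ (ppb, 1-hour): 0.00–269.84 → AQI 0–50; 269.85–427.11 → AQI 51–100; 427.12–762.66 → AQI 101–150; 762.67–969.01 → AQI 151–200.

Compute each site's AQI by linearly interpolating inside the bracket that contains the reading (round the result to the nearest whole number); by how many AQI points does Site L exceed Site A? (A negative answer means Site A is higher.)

Site M: 836.59 ∈ [762.67, 969.01] ↔ index [151, 200].
151 + (836.59−762.67)·(200−151)/(969.01−762.67) = 151 + 73.92·49/206.34 ≈ 168.55, so AQI = 169.
Site L: 36.77 lies in 0.00–269.84, so I_lo=0, I_hi=50, C_lo=0.00, C_hi=269.84.
(50−0)/(269.84−0.00) × (36.77−0.00) + 0 = 50/269.84 × 36.77 + 0 ≈ 6.81 → 7.
Site B: 827.83 ∈ [762.67, 969.01] ↔ index [151, 200].
151 + (827.83−762.67)·(200−151)/(969.01−762.67) = 151 + 65.16·49/206.34 ≈ 166.47, so AQI = 166.
Site A 291.21: bracket 269.85–427.11 → index 51–100; slope 49/157.26, offset 21.36.
AQI = 51 + 49/157.26·21.36 ≈ 57.66 ⇒ 58.
Site J: 326.11 lies in 269.85–427.11, so I_lo=51, I_hi=100, C_lo=269.85, C_hi=427.11.
(100−51)/(427.11−269.85) × (326.11−269.85) + 51 = 49/157.26 × 56.26 + 51 ≈ 68.53 → 69.
AQIs: Site M=169, Site L=7, Site B=166, Site A=58, Site J=69. Site L (7) − Site A (58) = -51.

-51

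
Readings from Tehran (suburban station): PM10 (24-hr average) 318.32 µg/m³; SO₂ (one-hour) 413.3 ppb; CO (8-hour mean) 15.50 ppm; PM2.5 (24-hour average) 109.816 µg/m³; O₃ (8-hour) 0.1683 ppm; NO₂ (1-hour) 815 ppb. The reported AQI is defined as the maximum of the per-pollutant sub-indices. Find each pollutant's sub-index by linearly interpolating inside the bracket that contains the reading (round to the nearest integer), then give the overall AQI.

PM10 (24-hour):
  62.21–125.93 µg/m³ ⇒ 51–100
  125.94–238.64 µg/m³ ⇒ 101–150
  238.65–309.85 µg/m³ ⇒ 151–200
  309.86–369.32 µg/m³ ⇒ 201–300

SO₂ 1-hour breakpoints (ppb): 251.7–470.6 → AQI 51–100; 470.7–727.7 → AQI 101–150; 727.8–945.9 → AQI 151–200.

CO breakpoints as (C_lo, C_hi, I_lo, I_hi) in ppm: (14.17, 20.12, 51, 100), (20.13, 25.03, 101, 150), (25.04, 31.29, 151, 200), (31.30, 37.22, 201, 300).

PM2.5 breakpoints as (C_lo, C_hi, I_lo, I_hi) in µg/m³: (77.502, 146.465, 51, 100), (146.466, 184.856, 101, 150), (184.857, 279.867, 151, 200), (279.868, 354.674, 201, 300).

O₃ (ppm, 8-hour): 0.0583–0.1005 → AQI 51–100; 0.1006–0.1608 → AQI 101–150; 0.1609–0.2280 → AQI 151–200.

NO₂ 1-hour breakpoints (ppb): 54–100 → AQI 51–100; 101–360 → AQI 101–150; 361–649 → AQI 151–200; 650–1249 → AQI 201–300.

PM10 318.32: bracket 309.86–369.32 → index 201–300; slope 99/59.46, offset 8.46.
AQI = 201 + 99/59.46·8.46 ≈ 215.09 ⇒ 215.
SO₂: 413.3 ∈ [251.7, 470.6] ↔ index [51, 100].
51 + (413.3−251.7)·(100−51)/(470.6−251.7) = 51 + 161.6·49/218.9 ≈ 87.17, so AQI = 87.
CO: 15.50 lies in 14.17–20.12, so I_lo=51, I_hi=100, C_lo=14.17, C_hi=20.12.
(100−51)/(20.12−14.17) × (15.50−14.17) + 51 = 49/5.95 × 1.33 + 51 ≈ 61.95 → 62.
PM2.5 109.816: bracket 77.502–146.465 → index 51–100; slope 49/68.963, offset 32.314.
AQI = 51 + 49/68.963·32.314 ≈ 73.96 ⇒ 74.
O₃: 0.1683 lies in 0.1609–0.2280, so I_lo=151, I_hi=200, C_lo=0.1609, C_hi=0.2280.
(200−151)/(0.2280−0.1609) × (0.1683−0.1609) + 151 = 49/0.0671 × 0.0074 + 151 ≈ 156.40 → 156.
NO₂: 815 ∈ [650, 1249] ↔ index [201, 300].
201 + (815−650)·(300−201)/(1249−650) = 201 + 165·99/599 ≈ 228.27, so AQI = 228.
Sub-indices: PM10→215, SO₂→87, CO→62, PM2.5→74, O₃→156, NO₂→228. Overall AQI = max = 228; dominant pollutant is NO₂.

228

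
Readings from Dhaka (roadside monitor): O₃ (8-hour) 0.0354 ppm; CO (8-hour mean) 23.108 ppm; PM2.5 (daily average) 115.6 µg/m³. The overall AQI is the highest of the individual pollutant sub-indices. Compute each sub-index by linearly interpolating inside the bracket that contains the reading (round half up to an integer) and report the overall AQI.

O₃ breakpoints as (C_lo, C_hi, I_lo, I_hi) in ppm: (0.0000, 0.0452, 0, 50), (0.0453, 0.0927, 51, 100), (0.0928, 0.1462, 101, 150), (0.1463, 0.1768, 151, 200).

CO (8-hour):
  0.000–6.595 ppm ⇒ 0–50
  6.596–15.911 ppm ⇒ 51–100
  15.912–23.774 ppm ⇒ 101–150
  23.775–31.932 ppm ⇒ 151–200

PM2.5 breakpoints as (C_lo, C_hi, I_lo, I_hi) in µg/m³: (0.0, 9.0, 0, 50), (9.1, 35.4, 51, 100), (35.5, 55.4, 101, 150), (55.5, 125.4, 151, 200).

O₃: 0.0354 ∈ [0.0000, 0.0452] ↔ index [0, 50].
0 + (0.0354−0.0000)·(50−0)/(0.0452−0.0000) = 0 + 0.0354·50/0.0452 ≈ 39.16, so AQI = 39.
CO: 23.108 lies in 15.912–23.774, so I_lo=101, I_hi=150, C_lo=15.912, C_hi=23.774.
(150−101)/(23.774−15.912) × (23.108−15.912) + 101 = 49/7.862 × 7.196 + 101 ≈ 145.85 → 146.
PM2.5: 115.6 ∈ [55.5, 125.4] ↔ index [151, 200].
151 + (115.6−55.5)·(200−151)/(125.4−55.5) = 151 + 60.1·49/69.9 ≈ 193.13, so AQI = 193.
Sub-indices: O₃→39, CO→146, PM2.5→193. Overall AQI = max = 193; dominant pollutant is PM2.5.

193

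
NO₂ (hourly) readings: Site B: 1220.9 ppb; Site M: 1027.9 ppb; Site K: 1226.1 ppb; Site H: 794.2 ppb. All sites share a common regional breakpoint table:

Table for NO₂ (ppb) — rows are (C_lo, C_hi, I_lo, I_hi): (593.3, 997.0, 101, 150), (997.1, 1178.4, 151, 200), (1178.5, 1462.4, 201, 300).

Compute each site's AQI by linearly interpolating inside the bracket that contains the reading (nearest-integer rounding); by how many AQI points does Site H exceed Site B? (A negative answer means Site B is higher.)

-91

Site B 1220.9: bracket 1178.5–1462.4 → index 201–300; slope 99/283.9, offset 42.4.
AQI = 201 + 99/283.9·42.4 ≈ 215.79 ⇒ 216.
Site M: 1027.9 ∈ [997.1, 1178.4] ↔ index [151, 200].
151 + (1027.9−997.1)·(200−151)/(1178.4−997.1) = 151 + 30.8·49/181.3 ≈ 159.32, so AQI = 159.
Site K: 1226.1 lies in 1178.5–1462.4, so I_lo=201, I_hi=300, C_lo=1178.5, C_hi=1462.4.
(300−201)/(1462.4−1178.5) × (1226.1−1178.5) + 201 = 99/283.9 × 47.6 + 201 ≈ 217.60 → 218.
Site H 794.2: bracket 593.3–997.0 → index 101–150; slope 49/403.7, offset 200.9.
AQI = 101 + 49/403.7·200.9 ≈ 125.38 ⇒ 125.
AQIs: Site B=216, Site M=159, Site K=218, Site H=125. Site H (125) − Site B (216) = -91.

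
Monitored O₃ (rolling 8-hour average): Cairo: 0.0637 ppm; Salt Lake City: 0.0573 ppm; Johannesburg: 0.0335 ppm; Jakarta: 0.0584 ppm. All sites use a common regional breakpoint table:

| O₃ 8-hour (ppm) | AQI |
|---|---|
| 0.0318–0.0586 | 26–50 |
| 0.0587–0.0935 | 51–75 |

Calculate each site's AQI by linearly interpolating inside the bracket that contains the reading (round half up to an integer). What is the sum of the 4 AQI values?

181

Cairo 0.0637: bracket 0.0587–0.0935 → index 51–75; slope 24/0.0348, offset 0.0050.
AQI = 51 + 24/0.0348·0.0050 ≈ 54.45 ⇒ 54.
Salt Lake City: row 0.0318–0.0586 (AQI 26–50). (50−26)·(0.0573−0.0318)/(0.0586−0.0318) + 26 = 24·0.0255/0.0268 + 26 ≈ 48.84 → 49.
Johannesburg: 0.0335 ∈ [0.0318, 0.0586] ↔ index [26, 50].
26 + (0.0335−0.0318)·(50−26)/(0.0586−0.0318) = 26 + 0.0017·24/0.0268 ≈ 27.52, so AQI = 28.
Jakarta: 0.0584 ∈ [0.0318, 0.0586] ↔ index [26, 50].
26 + (0.0584−0.0318)·(50−26)/(0.0586−0.0318) = 26 + 0.0266·24/0.0268 ≈ 49.82, so AQI = 50.
AQIs: Cairo=54, Salt Lake City=49, Johannesburg=28, Jakarta=50. Sum = 54 + 49 + 28 + 50 = 181.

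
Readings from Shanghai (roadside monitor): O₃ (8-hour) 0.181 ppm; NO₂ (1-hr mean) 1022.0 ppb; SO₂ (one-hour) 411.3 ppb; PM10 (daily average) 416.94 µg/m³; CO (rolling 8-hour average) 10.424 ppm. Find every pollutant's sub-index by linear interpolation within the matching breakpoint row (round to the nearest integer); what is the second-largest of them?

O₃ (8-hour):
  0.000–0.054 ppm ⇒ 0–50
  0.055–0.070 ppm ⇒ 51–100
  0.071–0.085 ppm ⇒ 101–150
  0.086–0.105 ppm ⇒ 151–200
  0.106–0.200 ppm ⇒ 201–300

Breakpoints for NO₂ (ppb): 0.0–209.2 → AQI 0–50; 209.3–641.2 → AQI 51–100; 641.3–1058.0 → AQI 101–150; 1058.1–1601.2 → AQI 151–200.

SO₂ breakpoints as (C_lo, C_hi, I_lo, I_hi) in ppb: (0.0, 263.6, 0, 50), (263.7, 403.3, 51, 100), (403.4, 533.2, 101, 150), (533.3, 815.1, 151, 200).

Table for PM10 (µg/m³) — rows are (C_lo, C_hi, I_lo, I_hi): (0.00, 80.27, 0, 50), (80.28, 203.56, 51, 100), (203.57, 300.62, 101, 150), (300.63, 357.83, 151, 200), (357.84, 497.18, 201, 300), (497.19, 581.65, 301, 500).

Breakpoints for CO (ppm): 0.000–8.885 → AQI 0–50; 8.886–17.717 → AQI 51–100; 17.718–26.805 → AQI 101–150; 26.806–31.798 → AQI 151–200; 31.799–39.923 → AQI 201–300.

O₃: 0.181 lies in 0.106–0.200, so I_lo=201, I_hi=300, C_lo=0.106, C_hi=0.200.
(300−201)/(0.200−0.106) × (0.181−0.106) + 201 = 99/0.094 × 0.075 + 201 ≈ 279.99 → 280.
NO₂: 1022.0 lies in 641.3–1058.0, so I_lo=101, I_hi=150, C_lo=641.3, C_hi=1058.0.
(150−101)/(1058.0−641.3) × (1022.0−641.3) + 101 = 49/416.7 × 380.7 + 101 ≈ 145.77 → 146.
SO₂: 411.3 lies in 403.4–533.2, so I_lo=101, I_hi=150, C_lo=403.4, C_hi=533.2.
(150−101)/(533.2−403.4) × (411.3−403.4) + 101 = 49/129.8 × 7.9 + 101 ≈ 103.98 → 104.
PM10 416.94: bracket 357.84–497.18 → index 201–300; slope 99/139.34, offset 59.10.
AQI = 201 + 99/139.34·59.10 ≈ 242.99 ⇒ 243.
CO: row 8.886–17.717 (AQI 51–100). (100−51)·(10.424−8.886)/(17.717−8.886) + 51 = 49·1.538/8.831 + 51 ≈ 59.53 → 60.
Sub-indices: O₃→280, NO₂→146, SO₂→104, PM10→243, CO→60. Ranked high→low: 280, 243, 146, 104, 60. Second-highest sub-index = 243.

243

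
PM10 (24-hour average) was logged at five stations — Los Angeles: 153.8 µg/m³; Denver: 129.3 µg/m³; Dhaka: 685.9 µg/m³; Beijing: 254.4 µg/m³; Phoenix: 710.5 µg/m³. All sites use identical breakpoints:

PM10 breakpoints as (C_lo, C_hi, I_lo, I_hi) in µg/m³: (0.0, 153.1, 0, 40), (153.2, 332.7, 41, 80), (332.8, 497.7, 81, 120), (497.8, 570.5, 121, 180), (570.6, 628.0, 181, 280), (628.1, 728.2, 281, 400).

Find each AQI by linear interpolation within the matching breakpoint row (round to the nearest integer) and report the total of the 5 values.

867

Los Angeles: 153.8 lies in 153.2–332.7, so I_lo=41, I_hi=80, C_lo=153.2, C_hi=332.7.
(80−41)/(332.7−153.2) × (153.8−153.2) + 41 = 39/179.5 × 0.6 + 41 ≈ 41.13 → 41.
Denver: 129.3 lies in 0.0–153.1, so I_lo=0, I_hi=40, C_lo=0.0, C_hi=153.1.
(40−0)/(153.1−0.0) × (129.3−0.0) + 0 = 40/153.1 × 129.3 + 0 ≈ 33.78 → 34.
Dhaka 685.9: bracket 628.1–728.2 → index 281–400; slope 119/100.1, offset 57.8.
AQI = 281 + 119/100.1·57.8 ≈ 349.71 ⇒ 350.
Beijing 254.4: bracket 153.2–332.7 → index 41–80; slope 39/179.5, offset 101.2.
AQI = 41 + 39/179.5·101.2 ≈ 62.99 ⇒ 63.
Phoenix: 710.5 lies in 628.1–728.2, so I_lo=281, I_hi=400, C_lo=628.1, C_hi=728.2.
(400−281)/(728.2−628.1) × (710.5−628.1) + 281 = 119/100.1 × 82.4 + 281 ≈ 378.96 → 379.
AQIs: Los Angeles=41, Denver=34, Dhaka=350, Beijing=63, Phoenix=379. Sum = 41 + 34 + 350 + 63 + 379 = 867.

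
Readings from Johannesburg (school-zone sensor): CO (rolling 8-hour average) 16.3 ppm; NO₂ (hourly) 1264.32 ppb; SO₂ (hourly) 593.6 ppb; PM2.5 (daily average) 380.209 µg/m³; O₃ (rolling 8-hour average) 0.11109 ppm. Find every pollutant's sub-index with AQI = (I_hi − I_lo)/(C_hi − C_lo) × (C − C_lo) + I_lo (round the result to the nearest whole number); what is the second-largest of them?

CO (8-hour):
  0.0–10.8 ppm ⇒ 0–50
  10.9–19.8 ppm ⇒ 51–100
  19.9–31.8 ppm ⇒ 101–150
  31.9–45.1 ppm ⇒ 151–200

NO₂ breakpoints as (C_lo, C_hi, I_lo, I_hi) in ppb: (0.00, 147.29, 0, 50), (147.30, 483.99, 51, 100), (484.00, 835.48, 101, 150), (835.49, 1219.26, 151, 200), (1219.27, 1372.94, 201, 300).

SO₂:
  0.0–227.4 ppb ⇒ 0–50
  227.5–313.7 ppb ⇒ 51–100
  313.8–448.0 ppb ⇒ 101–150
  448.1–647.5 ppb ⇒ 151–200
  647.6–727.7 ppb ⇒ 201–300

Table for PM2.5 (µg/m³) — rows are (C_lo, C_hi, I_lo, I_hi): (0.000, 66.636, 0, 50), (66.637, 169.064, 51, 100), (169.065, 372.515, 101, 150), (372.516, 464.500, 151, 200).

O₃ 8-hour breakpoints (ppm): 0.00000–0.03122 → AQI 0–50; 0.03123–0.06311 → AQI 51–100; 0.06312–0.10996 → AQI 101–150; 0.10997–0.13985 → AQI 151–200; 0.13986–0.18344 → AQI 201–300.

CO: 16.3 lies in 10.9–19.8, so I_lo=51, I_hi=100, C_lo=10.9, C_hi=19.8.
(100−51)/(19.8−10.9) × (16.3−10.9) + 51 = 49/8.9 × 5.4 + 51 ≈ 80.73 → 81.
NO₂: row 1219.27–1372.94 (AQI 201–300). (300−201)·(1264.32−1219.27)/(1372.94−1219.27) + 201 = 99·45.05/153.67 + 201 ≈ 230.02 → 230.
SO₂: 593.6 lies in 448.1–647.5, so I_lo=151, I_hi=200, C_lo=448.1, C_hi=647.5.
(200−151)/(647.5−448.1) × (593.6−448.1) + 151 = 49/199.4 × 145.5 + 151 ≈ 186.75 → 187.
PM2.5 380.209: bracket 372.516–464.500 → index 151–200; slope 49/91.984, offset 7.693.
AQI = 151 + 49/91.984·7.693 ≈ 155.10 ⇒ 155.
O₃: 0.11109 ∈ [0.10997, 0.13985] ↔ index [151, 200].
151 + (0.11109−0.10997)·(200−151)/(0.13985−0.10997) = 151 + 0.00112·49/0.02988 ≈ 152.84, so AQI = 153.
Sub-indices: CO→81, NO₂→230, SO₂→187, PM2.5→155, O₃→153. Ranked high→low: 230, 187, 155, 153, 81. Second-highest sub-index = 187.

187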